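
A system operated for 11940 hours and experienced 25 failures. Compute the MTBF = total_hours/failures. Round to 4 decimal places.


total_hours = 11940
failures = 25
MTBF = 11940 / 25
MTBF = 477.6

477.6


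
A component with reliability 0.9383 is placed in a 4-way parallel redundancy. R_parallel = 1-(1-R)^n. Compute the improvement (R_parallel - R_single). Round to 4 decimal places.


R_single = 0.9383, n = 4
1 - R_single = 0.0617
(1 - R_single)^n = 0.0617^4 = 0.0
R_parallel = 1 - 0.0 = 1.0
Improvement = 1.0 - 0.9383
Improvement = 0.0617

0.0617


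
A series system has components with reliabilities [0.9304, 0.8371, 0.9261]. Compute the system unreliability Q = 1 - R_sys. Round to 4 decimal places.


Components: [0.9304, 0.8371, 0.9261]
After component 1: product = 0.9304
After component 2: product = 0.7788
After component 3: product = 0.7213
R_sys = 0.7213
Q = 1 - 0.7213 = 0.2787

0.2787


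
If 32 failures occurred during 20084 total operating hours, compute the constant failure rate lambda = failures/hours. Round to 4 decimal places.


failures = 32
total_hours = 20084
lambda = 32 / 20084
lambda = 0.0016

0.0016


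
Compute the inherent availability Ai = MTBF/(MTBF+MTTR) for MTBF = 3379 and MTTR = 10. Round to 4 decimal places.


MTBF = 3379
MTTR = 10
MTBF + MTTR = 3389
Ai = 3379 / 3389
Ai = 0.997

0.997


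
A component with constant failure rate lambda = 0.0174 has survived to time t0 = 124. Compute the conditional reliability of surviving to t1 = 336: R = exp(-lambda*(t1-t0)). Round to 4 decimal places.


lambda = 0.0174
t0 = 124, t1 = 336
t1 - t0 = 212
lambda * (t1-t0) = 0.0174 * 212 = 3.6888
R = exp(-3.6888)
R = 0.025

0.025


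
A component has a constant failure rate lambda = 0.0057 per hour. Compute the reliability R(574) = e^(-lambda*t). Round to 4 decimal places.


lambda = 0.0057
t = 574
lambda * t = 3.2718
R(t) = e^(-3.2718)
R(t) = 0.0379

0.0379


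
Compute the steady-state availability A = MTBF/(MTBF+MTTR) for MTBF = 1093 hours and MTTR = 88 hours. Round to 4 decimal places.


MTBF = 1093
MTTR = 88
MTBF + MTTR = 1181
A = 1093 / 1181
A = 0.9255

0.9255


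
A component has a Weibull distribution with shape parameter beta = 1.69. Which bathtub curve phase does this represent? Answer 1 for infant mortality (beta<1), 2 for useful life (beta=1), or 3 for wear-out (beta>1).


beta = 1.69
Compare beta to 1:
beta < 1 => infant mortality (phase 1)
beta = 1 => useful life (phase 2)
beta > 1 => wear-out (phase 3)
Since beta = 1.69, this is wear-out (increasing failure rate)
Phase = 3

3


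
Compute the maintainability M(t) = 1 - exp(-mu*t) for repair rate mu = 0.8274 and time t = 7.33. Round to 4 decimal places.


mu = 0.8274, t = 7.33
mu * t = 0.8274 * 7.33 = 6.0648
exp(-6.0648) = 0.0023
M(t) = 1 - 0.0023
M(t) = 0.9977

0.9977


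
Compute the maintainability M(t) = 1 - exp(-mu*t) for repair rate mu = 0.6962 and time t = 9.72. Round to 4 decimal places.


mu = 0.6962, t = 9.72
mu * t = 0.6962 * 9.72 = 6.7671
exp(-6.7671) = 0.0012
M(t) = 1 - 0.0012
M(t) = 0.9988

0.9988


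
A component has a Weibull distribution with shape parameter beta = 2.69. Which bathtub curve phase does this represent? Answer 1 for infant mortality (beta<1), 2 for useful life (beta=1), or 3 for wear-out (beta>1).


beta = 2.69
Compare beta to 1:
beta < 1 => infant mortality (phase 1)
beta = 1 => useful life (phase 2)
beta > 1 => wear-out (phase 3)
Since beta = 2.69, this is wear-out (increasing failure rate)
Phase = 3

3


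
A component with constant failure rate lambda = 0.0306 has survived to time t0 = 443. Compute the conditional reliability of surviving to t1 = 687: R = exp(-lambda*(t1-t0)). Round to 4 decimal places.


lambda = 0.0306
t0 = 443, t1 = 687
t1 - t0 = 244
lambda * (t1-t0) = 0.0306 * 244 = 7.4664
R = exp(-7.4664)
R = 0.0006

0.0006


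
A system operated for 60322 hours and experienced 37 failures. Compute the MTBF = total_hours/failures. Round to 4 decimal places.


total_hours = 60322
failures = 37
MTBF = 60322 / 37
MTBF = 1630.3243

1630.3243


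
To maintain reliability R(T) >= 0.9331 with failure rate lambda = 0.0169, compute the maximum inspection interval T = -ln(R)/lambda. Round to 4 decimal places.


R_target = 0.9331
lambda = 0.0169
-ln(0.9331) = 0.0692
T = 0.0692 / 0.0169
T = 4.0972

4.0972


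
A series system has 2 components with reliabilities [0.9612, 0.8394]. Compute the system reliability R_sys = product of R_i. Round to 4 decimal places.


Components: [0.9612, 0.8394]
After component 1 (R=0.9612): product = 0.9612
After component 2 (R=0.8394): product = 0.8068
R_sys = 0.8068

0.8068


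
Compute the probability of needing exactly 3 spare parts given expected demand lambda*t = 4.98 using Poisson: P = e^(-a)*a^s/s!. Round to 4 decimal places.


a = 4.98, s = 3
e^(-a) = e^(-4.98) = 0.0069
a^s = 4.98^3 = 123.506
s! = 6
P = 0.0069 * 123.506 / 6
P = 0.1415

0.1415


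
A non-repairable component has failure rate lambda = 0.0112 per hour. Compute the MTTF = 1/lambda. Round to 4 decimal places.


lambda = 0.0112
MTTF = 1 / 0.0112
MTTF = 89.2857

89.2857


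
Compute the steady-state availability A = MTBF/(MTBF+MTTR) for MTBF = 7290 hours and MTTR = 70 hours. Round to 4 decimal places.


MTBF = 7290
MTTR = 70
MTBF + MTTR = 7360
A = 7290 / 7360
A = 0.9905

0.9905


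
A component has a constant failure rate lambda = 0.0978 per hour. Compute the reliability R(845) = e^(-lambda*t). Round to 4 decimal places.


lambda = 0.0978
t = 845
lambda * t = 82.641
R(t) = e^(-82.641)
R(t) = 0.0

0.0


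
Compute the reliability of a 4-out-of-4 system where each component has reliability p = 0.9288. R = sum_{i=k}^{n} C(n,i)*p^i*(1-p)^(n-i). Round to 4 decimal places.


k = 4, n = 4, p = 0.9288
i=4: C(4,4)=1 * 0.9288^4 * 0.0712^0 = 0.7442
R = sum of terms = 0.7442

0.7442


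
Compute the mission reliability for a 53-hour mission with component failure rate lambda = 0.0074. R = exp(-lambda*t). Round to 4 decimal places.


lambda = 0.0074
mission_time = 53
lambda * t = 0.0074 * 53 = 0.3922
R = exp(-0.3922)
R = 0.6756

0.6756


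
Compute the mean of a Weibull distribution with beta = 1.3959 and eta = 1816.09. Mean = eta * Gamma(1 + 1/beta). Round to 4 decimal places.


beta = 1.3959, eta = 1816.09
1/beta = 0.7164
1 + 1/beta = 1.7164
Gamma(1.7164) = 0.9118
Mean = 1816.09 * 0.9118
Mean = 1655.9932

1655.9932


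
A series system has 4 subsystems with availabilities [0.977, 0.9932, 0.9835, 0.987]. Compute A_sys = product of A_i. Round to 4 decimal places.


Subsystems: [0.977, 0.9932, 0.9835, 0.987]
After subsystem 1 (A=0.977): product = 0.977
After subsystem 2 (A=0.9932): product = 0.9704
After subsystem 3 (A=0.9835): product = 0.9543
After subsystem 4 (A=0.987): product = 0.9419
A_sys = 0.9419

0.9419


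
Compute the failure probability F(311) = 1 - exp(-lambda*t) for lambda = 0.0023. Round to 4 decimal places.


lambda = 0.0023, t = 311
lambda * t = 0.7153
exp(-0.7153) = 0.489
F(t) = 1 - 0.489
F(t) = 0.511

0.511


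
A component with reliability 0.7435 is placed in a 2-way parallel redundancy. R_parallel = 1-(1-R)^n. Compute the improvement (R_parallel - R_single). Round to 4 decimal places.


R_single = 0.7435, n = 2
1 - R_single = 0.2565
(1 - R_single)^n = 0.2565^2 = 0.0658
R_parallel = 1 - 0.0658 = 0.9342
Improvement = 0.9342 - 0.7435
Improvement = 0.1907

0.1907


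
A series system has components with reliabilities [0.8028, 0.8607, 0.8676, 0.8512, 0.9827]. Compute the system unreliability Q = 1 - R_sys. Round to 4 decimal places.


Components: [0.8028, 0.8607, 0.8676, 0.8512, 0.9827]
After component 1: product = 0.8028
After component 2: product = 0.691
After component 3: product = 0.5995
After component 4: product = 0.5103
After component 5: product = 0.5015
R_sys = 0.5015
Q = 1 - 0.5015 = 0.4985

0.4985


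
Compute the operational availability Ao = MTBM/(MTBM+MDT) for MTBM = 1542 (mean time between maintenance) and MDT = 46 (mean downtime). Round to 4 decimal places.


MTBM = 1542
MDT = 46
MTBM + MDT = 1588
Ao = 1542 / 1588
Ao = 0.971

0.971


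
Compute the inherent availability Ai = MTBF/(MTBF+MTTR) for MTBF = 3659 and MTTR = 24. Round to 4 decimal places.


MTBF = 3659
MTTR = 24
MTBF + MTTR = 3683
Ai = 3659 / 3683
Ai = 0.9935

0.9935


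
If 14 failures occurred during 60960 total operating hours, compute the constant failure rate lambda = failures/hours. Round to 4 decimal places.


failures = 14
total_hours = 60960
lambda = 14 / 60960
lambda = 0.0002

0.0002


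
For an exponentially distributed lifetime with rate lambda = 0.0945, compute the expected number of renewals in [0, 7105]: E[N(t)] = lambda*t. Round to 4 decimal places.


lambda = 0.0945
t = 7105
E[N(t)] = lambda * t
E[N(t)] = 0.0945 * 7105
E[N(t)] = 671.4225

671.4225


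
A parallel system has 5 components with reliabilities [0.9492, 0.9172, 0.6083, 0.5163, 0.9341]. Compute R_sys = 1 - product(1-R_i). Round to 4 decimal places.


Components: [0.9492, 0.9172, 0.6083, 0.5163, 0.9341]
(1 - 0.9492) = 0.0508, running product = 0.0508
(1 - 0.9172) = 0.0828, running product = 0.0042
(1 - 0.6083) = 0.3917, running product = 0.0016
(1 - 0.5163) = 0.4837, running product = 0.0008
(1 - 0.9341) = 0.0659, running product = 0.0001
Product of (1-R_i) = 0.0001
R_sys = 1 - 0.0001 = 0.9999

0.9999


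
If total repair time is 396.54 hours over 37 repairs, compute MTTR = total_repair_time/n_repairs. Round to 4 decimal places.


total_repair_time = 396.54
n_repairs = 37
MTTR = 396.54 / 37
MTTR = 10.7173

10.7173


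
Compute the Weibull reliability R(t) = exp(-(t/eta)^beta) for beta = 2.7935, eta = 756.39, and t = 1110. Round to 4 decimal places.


beta = 2.7935, eta = 756.39, t = 1110
t/eta = 1110 / 756.39 = 1.4675
(t/eta)^beta = 1.4675^2.7935 = 2.9197
R(t) = exp(-2.9197)
R(t) = 0.054

0.054


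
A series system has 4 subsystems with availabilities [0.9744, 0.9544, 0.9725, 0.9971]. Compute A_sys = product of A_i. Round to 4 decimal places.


Subsystems: [0.9744, 0.9544, 0.9725, 0.9971]
After subsystem 1 (A=0.9744): product = 0.9744
After subsystem 2 (A=0.9544): product = 0.93
After subsystem 3 (A=0.9725): product = 0.9044
After subsystem 4 (A=0.9971): product = 0.9018
A_sys = 0.9018

0.9018


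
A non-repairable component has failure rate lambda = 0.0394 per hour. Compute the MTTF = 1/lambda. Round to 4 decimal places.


lambda = 0.0394
MTTF = 1 / 0.0394
MTTF = 25.3807

25.3807


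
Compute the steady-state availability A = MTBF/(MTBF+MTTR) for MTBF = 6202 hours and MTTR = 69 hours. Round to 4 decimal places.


MTBF = 6202
MTTR = 69
MTBF + MTTR = 6271
A = 6202 / 6271
A = 0.989

0.989


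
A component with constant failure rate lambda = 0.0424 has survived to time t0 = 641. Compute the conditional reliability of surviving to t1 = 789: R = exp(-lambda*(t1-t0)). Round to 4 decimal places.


lambda = 0.0424
t0 = 641, t1 = 789
t1 - t0 = 148
lambda * (t1-t0) = 0.0424 * 148 = 6.2752
R = exp(-6.2752)
R = 0.0019

0.0019


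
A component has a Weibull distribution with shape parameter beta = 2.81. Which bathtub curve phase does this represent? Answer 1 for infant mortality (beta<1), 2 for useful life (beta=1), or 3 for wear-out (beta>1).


beta = 2.81
Compare beta to 1:
beta < 1 => infant mortality (phase 1)
beta = 1 => useful life (phase 2)
beta > 1 => wear-out (phase 3)
Since beta = 2.81, this is wear-out (increasing failure rate)
Phase = 3

3


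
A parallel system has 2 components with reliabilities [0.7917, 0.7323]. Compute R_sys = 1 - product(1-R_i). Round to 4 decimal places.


Components: [0.7917, 0.7323]
(1 - 0.7917) = 0.2083, running product = 0.2083
(1 - 0.7323) = 0.2677, running product = 0.0558
Product of (1-R_i) = 0.0558
R_sys = 1 - 0.0558 = 0.9442

0.9442


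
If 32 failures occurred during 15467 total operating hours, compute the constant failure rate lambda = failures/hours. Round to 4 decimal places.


failures = 32
total_hours = 15467
lambda = 32 / 15467
lambda = 0.0021

0.0021


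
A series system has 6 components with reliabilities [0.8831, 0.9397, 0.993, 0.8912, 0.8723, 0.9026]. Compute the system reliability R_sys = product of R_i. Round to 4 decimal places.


Components: [0.8831, 0.9397, 0.993, 0.8912, 0.8723, 0.9026]
After component 1 (R=0.8831): product = 0.8831
After component 2 (R=0.9397): product = 0.8298
After component 3 (R=0.993): product = 0.824
After component 4 (R=0.8912): product = 0.7344
After component 5 (R=0.8723): product = 0.6406
After component 6 (R=0.9026): product = 0.5782
R_sys = 0.5782

0.5782


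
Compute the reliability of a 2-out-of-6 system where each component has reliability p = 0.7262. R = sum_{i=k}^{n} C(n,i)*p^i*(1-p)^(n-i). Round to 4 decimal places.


k = 2, n = 6, p = 0.7262
i=2: C(6,2)=15 * 0.7262^2 * 0.2738^4 = 0.0445
i=3: C(6,3)=20 * 0.7262^3 * 0.2738^3 = 0.1572
i=4: C(6,4)=15 * 0.7262^4 * 0.2738^2 = 0.3127
i=5: C(6,5)=6 * 0.7262^5 * 0.2738^1 = 0.3318
i=6: C(6,6)=1 * 0.7262^6 * 0.2738^0 = 0.1467
R = sum of terms = 0.9929

0.9929


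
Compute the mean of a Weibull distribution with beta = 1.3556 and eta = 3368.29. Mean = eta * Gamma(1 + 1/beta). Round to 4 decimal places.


beta = 1.3556, eta = 3368.29
1/beta = 0.7377
1 + 1/beta = 1.7377
Gamma(1.7377) = 0.9163
Mean = 3368.29 * 0.9163
Mean = 3086.4253

3086.4253


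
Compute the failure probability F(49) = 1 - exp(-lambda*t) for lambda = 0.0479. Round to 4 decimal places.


lambda = 0.0479, t = 49
lambda * t = 2.3471
exp(-2.3471) = 0.0956
F(t) = 1 - 0.0956
F(t) = 0.9044

0.9044


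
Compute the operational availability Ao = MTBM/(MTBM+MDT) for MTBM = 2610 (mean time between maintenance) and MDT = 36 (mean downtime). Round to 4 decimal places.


MTBM = 2610
MDT = 36
MTBM + MDT = 2646
Ao = 2610 / 2646
Ao = 0.9864

0.9864


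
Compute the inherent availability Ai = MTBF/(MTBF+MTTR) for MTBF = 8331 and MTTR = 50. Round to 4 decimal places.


MTBF = 8331
MTTR = 50
MTBF + MTTR = 8381
Ai = 8331 / 8381
Ai = 0.994

0.994


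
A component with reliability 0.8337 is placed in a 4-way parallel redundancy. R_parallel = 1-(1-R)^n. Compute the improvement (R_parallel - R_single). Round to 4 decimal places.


R_single = 0.8337, n = 4
1 - R_single = 0.1663
(1 - R_single)^n = 0.1663^4 = 0.0008
R_parallel = 1 - 0.0008 = 0.9992
Improvement = 0.9992 - 0.8337
Improvement = 0.1655

0.1655


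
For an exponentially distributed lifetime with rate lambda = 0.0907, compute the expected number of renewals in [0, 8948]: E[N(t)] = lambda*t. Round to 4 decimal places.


lambda = 0.0907
t = 8948
E[N(t)] = lambda * t
E[N(t)] = 0.0907 * 8948
E[N(t)] = 811.5836

811.5836


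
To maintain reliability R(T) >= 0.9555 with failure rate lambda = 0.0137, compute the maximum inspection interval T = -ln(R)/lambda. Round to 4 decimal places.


R_target = 0.9555
lambda = 0.0137
-ln(0.9555) = 0.0455
T = 0.0455 / 0.0137
T = 3.3227

3.3227


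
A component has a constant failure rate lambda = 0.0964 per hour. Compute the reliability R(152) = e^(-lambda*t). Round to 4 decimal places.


lambda = 0.0964
t = 152
lambda * t = 14.6528
R(t) = e^(-14.6528)
R(t) = 0.0

0.0


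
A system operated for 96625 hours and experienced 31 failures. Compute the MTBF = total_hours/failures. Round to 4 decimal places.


total_hours = 96625
failures = 31
MTBF = 96625 / 31
MTBF = 3116.9355

3116.9355


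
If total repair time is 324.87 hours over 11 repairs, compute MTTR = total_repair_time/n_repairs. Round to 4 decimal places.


total_repair_time = 324.87
n_repairs = 11
MTTR = 324.87 / 11
MTTR = 29.5336

29.5336


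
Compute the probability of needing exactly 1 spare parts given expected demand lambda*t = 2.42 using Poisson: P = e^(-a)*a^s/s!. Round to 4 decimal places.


a = 2.42, s = 1
e^(-a) = e^(-2.42) = 0.0889
a^s = 2.42^1 = 2.42
s! = 1
P = 0.0889 * 2.42 / 1
P = 0.2152

0.2152


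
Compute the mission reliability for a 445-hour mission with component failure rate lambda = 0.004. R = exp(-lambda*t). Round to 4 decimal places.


lambda = 0.004
mission_time = 445
lambda * t = 0.004 * 445 = 1.78
R = exp(-1.78)
R = 0.1686

0.1686


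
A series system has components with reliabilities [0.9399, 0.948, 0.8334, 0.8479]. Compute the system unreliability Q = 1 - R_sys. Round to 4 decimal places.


Components: [0.9399, 0.948, 0.8334, 0.8479]
After component 1: product = 0.9399
After component 2: product = 0.891
After component 3: product = 0.7426
After component 4: product = 0.6296
R_sys = 0.6296
Q = 1 - 0.6296 = 0.3704

0.3704


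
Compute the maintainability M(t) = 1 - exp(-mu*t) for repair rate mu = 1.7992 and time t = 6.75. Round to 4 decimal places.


mu = 1.7992, t = 6.75
mu * t = 1.7992 * 6.75 = 12.1446
exp(-12.1446) = 0.0
M(t) = 1 - 0.0
M(t) = 1.0

1.0


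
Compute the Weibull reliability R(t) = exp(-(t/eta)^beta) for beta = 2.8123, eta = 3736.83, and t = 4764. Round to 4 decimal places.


beta = 2.8123, eta = 3736.83, t = 4764
t/eta = 4764 / 3736.83 = 1.2749
(t/eta)^beta = 1.2749^2.8123 = 1.9797
R(t) = exp(-1.9797)
R(t) = 0.1381

0.1381


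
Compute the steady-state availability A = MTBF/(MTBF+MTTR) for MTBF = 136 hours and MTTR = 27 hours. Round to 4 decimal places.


MTBF = 136
MTTR = 27
MTBF + MTTR = 163
A = 136 / 163
A = 0.8344

0.8344


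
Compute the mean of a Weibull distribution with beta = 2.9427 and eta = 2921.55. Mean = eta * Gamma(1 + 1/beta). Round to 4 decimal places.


beta = 2.9427, eta = 2921.55
1/beta = 0.3398
1 + 1/beta = 1.3398
Gamma(1.3398) = 0.8922
Mean = 2921.55 * 0.8922
Mean = 2606.7095

2606.7095


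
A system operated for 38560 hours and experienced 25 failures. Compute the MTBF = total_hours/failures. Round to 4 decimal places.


total_hours = 38560
failures = 25
MTBF = 38560 / 25
MTBF = 1542.4

1542.4


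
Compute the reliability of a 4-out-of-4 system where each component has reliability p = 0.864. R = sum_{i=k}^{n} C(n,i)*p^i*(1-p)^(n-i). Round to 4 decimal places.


k = 4, n = 4, p = 0.864
i=4: C(4,4)=1 * 0.864^4 * 0.136^0 = 0.5573
R = sum of terms = 0.5573

0.5573


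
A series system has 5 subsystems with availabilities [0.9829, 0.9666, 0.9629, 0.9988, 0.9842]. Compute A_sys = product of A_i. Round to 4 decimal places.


Subsystems: [0.9829, 0.9666, 0.9629, 0.9988, 0.9842]
After subsystem 1 (A=0.9829): product = 0.9829
After subsystem 2 (A=0.9666): product = 0.9501
After subsystem 3 (A=0.9629): product = 0.9148
After subsystem 4 (A=0.9988): product = 0.9137
After subsystem 5 (A=0.9842): product = 0.8993
A_sys = 0.8993

0.8993


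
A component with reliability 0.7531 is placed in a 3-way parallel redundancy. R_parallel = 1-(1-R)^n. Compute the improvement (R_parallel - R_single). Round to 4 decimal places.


R_single = 0.7531, n = 3
1 - R_single = 0.2469
(1 - R_single)^n = 0.2469^3 = 0.0151
R_parallel = 1 - 0.0151 = 0.9849
Improvement = 0.9849 - 0.7531
Improvement = 0.2318

0.2318


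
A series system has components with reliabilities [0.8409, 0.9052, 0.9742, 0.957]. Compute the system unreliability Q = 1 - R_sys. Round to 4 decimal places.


Components: [0.8409, 0.9052, 0.9742, 0.957]
After component 1: product = 0.8409
After component 2: product = 0.7612
After component 3: product = 0.7415
After component 4: product = 0.7097
R_sys = 0.7097
Q = 1 - 0.7097 = 0.2903

0.2903


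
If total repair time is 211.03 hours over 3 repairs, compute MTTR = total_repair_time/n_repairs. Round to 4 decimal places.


total_repair_time = 211.03
n_repairs = 3
MTTR = 211.03 / 3
MTTR = 70.3433

70.3433


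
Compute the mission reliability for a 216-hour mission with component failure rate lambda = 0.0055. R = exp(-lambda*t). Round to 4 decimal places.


lambda = 0.0055
mission_time = 216
lambda * t = 0.0055 * 216 = 1.188
R = exp(-1.188)
R = 0.3048

0.3048


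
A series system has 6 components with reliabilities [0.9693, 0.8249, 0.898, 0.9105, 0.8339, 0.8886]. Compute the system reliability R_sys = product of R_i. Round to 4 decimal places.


Components: [0.9693, 0.8249, 0.898, 0.9105, 0.8339, 0.8886]
After component 1 (R=0.9693): product = 0.9693
After component 2 (R=0.8249): product = 0.7996
After component 3 (R=0.898): product = 0.718
After component 4 (R=0.9105): product = 0.6538
After component 5 (R=0.8339): product = 0.5452
After component 6 (R=0.8886): product = 0.4844
R_sys = 0.4844

0.4844


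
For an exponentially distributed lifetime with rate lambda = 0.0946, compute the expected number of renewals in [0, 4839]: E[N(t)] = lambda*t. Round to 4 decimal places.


lambda = 0.0946
t = 4839
E[N(t)] = lambda * t
E[N(t)] = 0.0946 * 4839
E[N(t)] = 457.7694

457.7694


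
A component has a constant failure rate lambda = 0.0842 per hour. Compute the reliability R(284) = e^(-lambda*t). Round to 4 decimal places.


lambda = 0.0842
t = 284
lambda * t = 23.9128
R(t) = e^(-23.9128)
R(t) = 0.0

0.0


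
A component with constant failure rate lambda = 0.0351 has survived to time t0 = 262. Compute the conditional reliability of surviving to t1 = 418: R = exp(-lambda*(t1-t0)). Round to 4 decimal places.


lambda = 0.0351
t0 = 262, t1 = 418
t1 - t0 = 156
lambda * (t1-t0) = 0.0351 * 156 = 5.4756
R = exp(-5.4756)
R = 0.0042

0.0042


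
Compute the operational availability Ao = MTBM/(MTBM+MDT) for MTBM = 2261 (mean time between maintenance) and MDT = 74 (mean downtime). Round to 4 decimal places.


MTBM = 2261
MDT = 74
MTBM + MDT = 2335
Ao = 2261 / 2335
Ao = 0.9683

0.9683


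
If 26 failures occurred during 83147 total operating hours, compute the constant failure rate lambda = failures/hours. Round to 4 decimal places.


failures = 26
total_hours = 83147
lambda = 26 / 83147
lambda = 0.0003

0.0003


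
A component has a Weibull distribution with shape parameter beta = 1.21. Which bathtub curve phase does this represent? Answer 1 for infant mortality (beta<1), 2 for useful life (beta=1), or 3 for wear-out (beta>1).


beta = 1.21
Compare beta to 1:
beta < 1 => infant mortality (phase 1)
beta = 1 => useful life (phase 2)
beta > 1 => wear-out (phase 3)
Since beta = 1.21, this is wear-out (increasing failure rate)
Phase = 3

3


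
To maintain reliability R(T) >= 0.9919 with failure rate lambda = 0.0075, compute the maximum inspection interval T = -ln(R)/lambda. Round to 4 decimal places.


R_target = 0.9919
lambda = 0.0075
-ln(0.9919) = 0.0081
T = 0.0081 / 0.0075
T = 1.0844

1.0844


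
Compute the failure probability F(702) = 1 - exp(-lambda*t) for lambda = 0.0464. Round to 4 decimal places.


lambda = 0.0464, t = 702
lambda * t = 32.5728
exp(-32.5728) = 0.0
F(t) = 1 - 0.0
F(t) = 1.0

1.0


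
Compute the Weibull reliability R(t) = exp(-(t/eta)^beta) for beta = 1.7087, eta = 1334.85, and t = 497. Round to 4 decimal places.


beta = 1.7087, eta = 1334.85, t = 497
t/eta = 497 / 1334.85 = 0.3723
(t/eta)^beta = 0.3723^1.7087 = 0.1849
R(t) = exp(-0.1849)
R(t) = 0.8312

0.8312


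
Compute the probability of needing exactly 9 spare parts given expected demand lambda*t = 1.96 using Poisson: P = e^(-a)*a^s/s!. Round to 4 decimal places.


a = 1.96, s = 9
e^(-a) = e^(-1.96) = 0.1409
a^s = 1.96^9 = 426.8789
s! = 362880
P = 0.1409 * 426.8789 / 362880
P = 0.0002

0.0002


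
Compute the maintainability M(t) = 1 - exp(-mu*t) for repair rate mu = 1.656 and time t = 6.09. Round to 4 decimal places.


mu = 1.656, t = 6.09
mu * t = 1.656 * 6.09 = 10.085
exp(-10.085) = 0.0
M(t) = 1 - 0.0
M(t) = 1.0

1.0


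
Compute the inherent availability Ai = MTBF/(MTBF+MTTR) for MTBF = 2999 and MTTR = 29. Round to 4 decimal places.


MTBF = 2999
MTTR = 29
MTBF + MTTR = 3028
Ai = 2999 / 3028
Ai = 0.9904

0.9904


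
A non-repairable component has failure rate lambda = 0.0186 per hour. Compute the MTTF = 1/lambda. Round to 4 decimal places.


lambda = 0.0186
MTTF = 1 / 0.0186
MTTF = 53.7634

53.7634


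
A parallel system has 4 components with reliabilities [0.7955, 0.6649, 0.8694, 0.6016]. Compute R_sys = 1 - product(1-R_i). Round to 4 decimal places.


Components: [0.7955, 0.6649, 0.8694, 0.6016]
(1 - 0.7955) = 0.2045, running product = 0.2045
(1 - 0.6649) = 0.3351, running product = 0.0685
(1 - 0.8694) = 0.1306, running product = 0.0089
(1 - 0.6016) = 0.3984, running product = 0.0036
Product of (1-R_i) = 0.0036
R_sys = 1 - 0.0036 = 0.9964

0.9964


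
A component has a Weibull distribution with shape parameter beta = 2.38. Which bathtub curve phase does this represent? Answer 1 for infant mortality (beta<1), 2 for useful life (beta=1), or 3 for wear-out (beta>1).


beta = 2.38
Compare beta to 1:
beta < 1 => infant mortality (phase 1)
beta = 1 => useful life (phase 2)
beta > 1 => wear-out (phase 3)
Since beta = 2.38, this is wear-out (increasing failure rate)
Phase = 3

3


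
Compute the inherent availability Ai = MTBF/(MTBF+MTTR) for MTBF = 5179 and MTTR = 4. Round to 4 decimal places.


MTBF = 5179
MTTR = 4
MTBF + MTTR = 5183
Ai = 5179 / 5183
Ai = 0.9992

0.9992


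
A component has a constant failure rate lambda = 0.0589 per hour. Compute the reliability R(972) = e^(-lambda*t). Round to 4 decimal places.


lambda = 0.0589
t = 972
lambda * t = 57.2508
R(t) = e^(-57.2508)
R(t) = 0.0

0.0


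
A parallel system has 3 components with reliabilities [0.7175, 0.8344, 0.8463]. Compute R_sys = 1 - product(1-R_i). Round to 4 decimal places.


Components: [0.7175, 0.8344, 0.8463]
(1 - 0.7175) = 0.2825, running product = 0.2825
(1 - 0.8344) = 0.1656, running product = 0.0468
(1 - 0.8463) = 0.1537, running product = 0.0072
Product of (1-R_i) = 0.0072
R_sys = 1 - 0.0072 = 0.9928

0.9928


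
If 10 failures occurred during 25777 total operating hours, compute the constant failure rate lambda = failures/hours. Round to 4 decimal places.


failures = 10
total_hours = 25777
lambda = 10 / 25777
lambda = 0.0004

0.0004


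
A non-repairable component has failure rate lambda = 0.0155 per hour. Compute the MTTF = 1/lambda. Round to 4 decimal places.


lambda = 0.0155
MTTF = 1 / 0.0155
MTTF = 64.5161

64.5161


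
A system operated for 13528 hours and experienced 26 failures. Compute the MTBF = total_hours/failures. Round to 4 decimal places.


total_hours = 13528
failures = 26
MTBF = 13528 / 26
MTBF = 520.3077

520.3077


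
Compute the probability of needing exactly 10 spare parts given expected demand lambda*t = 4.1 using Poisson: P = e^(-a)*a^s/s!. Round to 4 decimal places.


a = 4.1, s = 10
e^(-a) = e^(-4.1) = 0.0166
a^s = 4.1^10 = 1342265.931
s! = 3628800
P = 0.0166 * 1342265.931 / 3628800
P = 0.0061

0.0061


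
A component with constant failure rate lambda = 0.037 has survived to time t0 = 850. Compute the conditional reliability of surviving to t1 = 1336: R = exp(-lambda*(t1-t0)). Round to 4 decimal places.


lambda = 0.037
t0 = 850, t1 = 1336
t1 - t0 = 486
lambda * (t1-t0) = 0.037 * 486 = 17.982
R = exp(-17.982)
R = 0.0

0.0


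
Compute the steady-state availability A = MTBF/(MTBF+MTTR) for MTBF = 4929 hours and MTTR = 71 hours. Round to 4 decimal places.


MTBF = 4929
MTTR = 71
MTBF + MTTR = 5000
A = 4929 / 5000
A = 0.9858

0.9858


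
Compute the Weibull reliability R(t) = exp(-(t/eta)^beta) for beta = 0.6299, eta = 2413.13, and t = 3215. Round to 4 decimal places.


beta = 0.6299, eta = 2413.13, t = 3215
t/eta = 3215 / 2413.13 = 1.3323
(t/eta)^beta = 1.3323^0.6299 = 1.1981
R(t) = exp(-1.1981)
R(t) = 0.3018

0.3018


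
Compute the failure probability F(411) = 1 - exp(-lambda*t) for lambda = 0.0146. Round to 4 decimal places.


lambda = 0.0146, t = 411
lambda * t = 6.0006
exp(-6.0006) = 0.0025
F(t) = 1 - 0.0025
F(t) = 0.9975

0.9975


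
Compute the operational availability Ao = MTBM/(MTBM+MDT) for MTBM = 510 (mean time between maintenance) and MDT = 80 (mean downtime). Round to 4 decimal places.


MTBM = 510
MDT = 80
MTBM + MDT = 590
Ao = 510 / 590
Ao = 0.8644

0.8644


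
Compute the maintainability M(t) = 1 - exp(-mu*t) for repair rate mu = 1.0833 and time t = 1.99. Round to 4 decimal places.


mu = 1.0833, t = 1.99
mu * t = 1.0833 * 1.99 = 2.1558
exp(-2.1558) = 0.1158
M(t) = 1 - 0.1158
M(t) = 0.8842

0.8842


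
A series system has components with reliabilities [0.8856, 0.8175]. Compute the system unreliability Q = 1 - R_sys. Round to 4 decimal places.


Components: [0.8856, 0.8175]
After component 1: product = 0.8856
After component 2: product = 0.724
R_sys = 0.724
Q = 1 - 0.724 = 0.276

0.276


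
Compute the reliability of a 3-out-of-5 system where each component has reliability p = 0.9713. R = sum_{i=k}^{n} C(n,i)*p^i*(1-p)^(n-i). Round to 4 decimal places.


k = 3, n = 5, p = 0.9713
i=3: C(5,3)=10 * 0.9713^3 * 0.0287^2 = 0.0075
i=4: C(5,4)=5 * 0.9713^4 * 0.0287^1 = 0.1277
i=5: C(5,5)=1 * 0.9713^5 * 0.0287^0 = 0.8645
R = sum of terms = 0.9998

0.9998


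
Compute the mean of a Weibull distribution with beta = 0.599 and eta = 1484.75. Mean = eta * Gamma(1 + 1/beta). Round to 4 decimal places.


beta = 0.599, eta = 1484.75
1/beta = 1.6694
1 + 1/beta = 2.6694
Gamma(2.6694) = 1.5079
Mean = 1484.75 * 1.5079
Mean = 2238.7869

2238.7869


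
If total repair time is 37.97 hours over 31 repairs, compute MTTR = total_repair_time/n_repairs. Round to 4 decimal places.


total_repair_time = 37.97
n_repairs = 31
MTTR = 37.97 / 31
MTTR = 1.2248

1.2248


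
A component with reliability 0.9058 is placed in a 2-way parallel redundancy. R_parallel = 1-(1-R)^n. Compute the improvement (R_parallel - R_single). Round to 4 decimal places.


R_single = 0.9058, n = 2
1 - R_single = 0.0942
(1 - R_single)^n = 0.0942^2 = 0.0089
R_parallel = 1 - 0.0089 = 0.9911
Improvement = 0.9911 - 0.9058
Improvement = 0.0853

0.0853


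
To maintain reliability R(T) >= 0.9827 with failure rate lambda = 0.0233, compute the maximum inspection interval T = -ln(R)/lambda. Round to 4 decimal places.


R_target = 0.9827
lambda = 0.0233
-ln(0.9827) = 0.0175
T = 0.0175 / 0.0233
T = 0.749

0.749


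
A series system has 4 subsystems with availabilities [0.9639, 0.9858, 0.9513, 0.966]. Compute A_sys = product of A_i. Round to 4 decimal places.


Subsystems: [0.9639, 0.9858, 0.9513, 0.966]
After subsystem 1 (A=0.9639): product = 0.9639
After subsystem 2 (A=0.9858): product = 0.9502
After subsystem 3 (A=0.9513): product = 0.9039
After subsystem 4 (A=0.966): product = 0.8732
A_sys = 0.8732

0.8732


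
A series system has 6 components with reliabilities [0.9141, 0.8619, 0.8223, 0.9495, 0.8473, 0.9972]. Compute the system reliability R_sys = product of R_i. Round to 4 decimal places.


Components: [0.9141, 0.8619, 0.8223, 0.9495, 0.8473, 0.9972]
After component 1 (R=0.9141): product = 0.9141
After component 2 (R=0.8619): product = 0.7879
After component 3 (R=0.8223): product = 0.6479
After component 4 (R=0.9495): product = 0.6151
After component 5 (R=0.8473): product = 0.5212
After component 6 (R=0.9972): product = 0.5198
R_sys = 0.5198

0.5198


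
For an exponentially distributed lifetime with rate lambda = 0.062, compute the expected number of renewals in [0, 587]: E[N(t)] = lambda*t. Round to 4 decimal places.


lambda = 0.062
t = 587
E[N(t)] = lambda * t
E[N(t)] = 0.062 * 587
E[N(t)] = 36.394

36.394


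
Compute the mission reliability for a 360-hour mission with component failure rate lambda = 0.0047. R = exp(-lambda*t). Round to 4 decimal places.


lambda = 0.0047
mission_time = 360
lambda * t = 0.0047 * 360 = 1.692
R = exp(-1.692)
R = 0.1842

0.1842


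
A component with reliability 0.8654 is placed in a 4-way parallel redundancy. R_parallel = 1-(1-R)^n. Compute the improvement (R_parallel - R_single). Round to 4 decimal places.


R_single = 0.8654, n = 4
1 - R_single = 0.1346
(1 - R_single)^n = 0.1346^4 = 0.0003
R_parallel = 1 - 0.0003 = 0.9997
Improvement = 0.9997 - 0.8654
Improvement = 0.1343

0.1343


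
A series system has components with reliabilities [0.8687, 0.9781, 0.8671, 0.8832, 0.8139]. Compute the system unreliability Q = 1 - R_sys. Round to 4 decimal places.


Components: [0.8687, 0.9781, 0.8671, 0.8832, 0.8139]
After component 1: product = 0.8687
After component 2: product = 0.8497
After component 3: product = 0.7368
After component 4: product = 0.6507
After component 5: product = 0.5296
R_sys = 0.5296
Q = 1 - 0.5296 = 0.4704

0.4704


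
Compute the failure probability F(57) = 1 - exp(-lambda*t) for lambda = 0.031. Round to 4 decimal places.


lambda = 0.031, t = 57
lambda * t = 1.767
exp(-1.767) = 0.1708
F(t) = 1 - 0.1708
F(t) = 0.8292

0.8292


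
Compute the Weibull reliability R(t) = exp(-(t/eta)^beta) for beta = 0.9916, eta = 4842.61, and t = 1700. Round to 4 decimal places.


beta = 0.9916, eta = 4842.61, t = 1700
t/eta = 1700 / 4842.61 = 0.3511
(t/eta)^beta = 0.3511^0.9916 = 0.3542
R(t) = exp(-0.3542)
R(t) = 0.7018

0.7018


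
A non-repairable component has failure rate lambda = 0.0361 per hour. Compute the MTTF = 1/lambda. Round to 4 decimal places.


lambda = 0.0361
MTTF = 1 / 0.0361
MTTF = 27.7008

27.7008


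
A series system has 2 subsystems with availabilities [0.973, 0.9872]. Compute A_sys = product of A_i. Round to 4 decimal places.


Subsystems: [0.973, 0.9872]
After subsystem 1 (A=0.973): product = 0.973
After subsystem 2 (A=0.9872): product = 0.9605
A_sys = 0.9605

0.9605


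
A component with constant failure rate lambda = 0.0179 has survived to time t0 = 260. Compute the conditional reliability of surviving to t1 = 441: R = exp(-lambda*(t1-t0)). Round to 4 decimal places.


lambda = 0.0179
t0 = 260, t1 = 441
t1 - t0 = 181
lambda * (t1-t0) = 0.0179 * 181 = 3.2399
R = exp(-3.2399)
R = 0.0392

0.0392


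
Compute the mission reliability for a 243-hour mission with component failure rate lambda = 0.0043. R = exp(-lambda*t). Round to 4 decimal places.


lambda = 0.0043
mission_time = 243
lambda * t = 0.0043 * 243 = 1.0449
R = exp(-1.0449)
R = 0.3517

0.3517


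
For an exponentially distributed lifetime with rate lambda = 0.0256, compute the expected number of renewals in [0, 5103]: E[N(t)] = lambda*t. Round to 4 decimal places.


lambda = 0.0256
t = 5103
E[N(t)] = lambda * t
E[N(t)] = 0.0256 * 5103
E[N(t)] = 130.6368

130.6368


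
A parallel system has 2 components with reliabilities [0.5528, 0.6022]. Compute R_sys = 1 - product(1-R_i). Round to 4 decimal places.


Components: [0.5528, 0.6022]
(1 - 0.5528) = 0.4472, running product = 0.4472
(1 - 0.6022) = 0.3978, running product = 0.1779
Product of (1-R_i) = 0.1779
R_sys = 1 - 0.1779 = 0.8221

0.8221


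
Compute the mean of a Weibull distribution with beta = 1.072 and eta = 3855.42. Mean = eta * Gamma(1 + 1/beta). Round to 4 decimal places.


beta = 1.072, eta = 3855.42
1/beta = 0.9328
1 + 1/beta = 1.9328
Gamma(1.9328) = 0.9734
Mean = 3855.42 * 0.9734
Mean = 3753.0149

3753.0149


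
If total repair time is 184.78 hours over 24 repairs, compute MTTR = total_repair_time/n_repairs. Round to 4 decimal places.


total_repair_time = 184.78
n_repairs = 24
MTTR = 184.78 / 24
MTTR = 7.6992

7.6992


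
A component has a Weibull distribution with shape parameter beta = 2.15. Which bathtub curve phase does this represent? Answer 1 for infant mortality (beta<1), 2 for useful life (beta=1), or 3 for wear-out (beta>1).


beta = 2.15
Compare beta to 1:
beta < 1 => infant mortality (phase 1)
beta = 1 => useful life (phase 2)
beta > 1 => wear-out (phase 3)
Since beta = 2.15, this is wear-out (increasing failure rate)
Phase = 3

3


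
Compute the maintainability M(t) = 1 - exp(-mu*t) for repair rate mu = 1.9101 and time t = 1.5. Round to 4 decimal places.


mu = 1.9101, t = 1.5
mu * t = 1.9101 * 1.5 = 2.8651
exp(-2.8651) = 0.057
M(t) = 1 - 0.057
M(t) = 0.943

0.943


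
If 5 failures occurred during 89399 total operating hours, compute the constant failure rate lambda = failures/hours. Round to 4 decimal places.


failures = 5
total_hours = 89399
lambda = 5 / 89399
lambda = 0.0001

0.0001


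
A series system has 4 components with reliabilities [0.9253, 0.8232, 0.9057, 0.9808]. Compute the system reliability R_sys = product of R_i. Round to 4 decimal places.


Components: [0.9253, 0.8232, 0.9057, 0.9808]
After component 1 (R=0.9253): product = 0.9253
After component 2 (R=0.8232): product = 0.7617
After component 3 (R=0.9057): product = 0.6899
After component 4 (R=0.9808): product = 0.6766
R_sys = 0.6766

0.6766


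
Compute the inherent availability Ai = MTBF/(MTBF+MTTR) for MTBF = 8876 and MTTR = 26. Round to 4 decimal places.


MTBF = 8876
MTTR = 26
MTBF + MTTR = 8902
Ai = 8876 / 8902
Ai = 0.9971

0.9971


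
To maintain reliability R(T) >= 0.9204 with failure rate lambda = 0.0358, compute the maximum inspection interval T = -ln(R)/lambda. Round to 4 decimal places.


R_target = 0.9204
lambda = 0.0358
-ln(0.9204) = 0.0829
T = 0.0829 / 0.0358
T = 2.317

2.317


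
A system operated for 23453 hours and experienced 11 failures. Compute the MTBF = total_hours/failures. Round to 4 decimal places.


total_hours = 23453
failures = 11
MTBF = 23453 / 11
MTBF = 2132.0909

2132.0909


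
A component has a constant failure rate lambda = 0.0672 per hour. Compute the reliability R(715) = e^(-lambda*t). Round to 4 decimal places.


lambda = 0.0672
t = 715
lambda * t = 48.048
R(t) = e^(-48.048)
R(t) = 0.0

0.0


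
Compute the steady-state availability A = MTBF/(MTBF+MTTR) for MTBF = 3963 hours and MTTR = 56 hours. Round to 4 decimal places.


MTBF = 3963
MTTR = 56
MTBF + MTTR = 4019
A = 3963 / 4019
A = 0.9861

0.9861


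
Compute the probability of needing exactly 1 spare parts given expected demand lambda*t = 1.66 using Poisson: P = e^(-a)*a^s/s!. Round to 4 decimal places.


a = 1.66, s = 1
e^(-a) = e^(-1.66) = 0.1901
a^s = 1.66^1 = 1.66
s! = 1
P = 0.1901 * 1.66 / 1
P = 0.3156

0.3156


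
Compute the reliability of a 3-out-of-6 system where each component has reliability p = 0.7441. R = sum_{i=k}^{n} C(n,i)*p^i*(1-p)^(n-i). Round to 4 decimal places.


k = 3, n = 6, p = 0.7441
i=3: C(6,3)=20 * 0.7441^3 * 0.2559^3 = 0.1381
i=4: C(6,4)=15 * 0.7441^4 * 0.2559^2 = 0.3011
i=5: C(6,5)=6 * 0.7441^5 * 0.2559^1 = 0.3502
i=6: C(6,6)=1 * 0.7441^6 * 0.2559^0 = 0.1697
R = sum of terms = 0.9592

0.9592


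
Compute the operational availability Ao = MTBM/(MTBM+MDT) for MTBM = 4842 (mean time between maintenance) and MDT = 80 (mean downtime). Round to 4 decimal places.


MTBM = 4842
MDT = 80
MTBM + MDT = 4922
Ao = 4842 / 4922
Ao = 0.9837

0.9837


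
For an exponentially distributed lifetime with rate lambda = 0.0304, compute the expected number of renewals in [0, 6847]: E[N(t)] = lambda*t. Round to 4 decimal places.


lambda = 0.0304
t = 6847
E[N(t)] = lambda * t
E[N(t)] = 0.0304 * 6847
E[N(t)] = 208.1488

208.1488


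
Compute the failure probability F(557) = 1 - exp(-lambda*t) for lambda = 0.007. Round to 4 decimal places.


lambda = 0.007, t = 557
lambda * t = 3.899
exp(-3.899) = 0.0203
F(t) = 1 - 0.0203
F(t) = 0.9797

0.9797


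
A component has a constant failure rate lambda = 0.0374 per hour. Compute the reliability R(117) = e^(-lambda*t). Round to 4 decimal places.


lambda = 0.0374
t = 117
lambda * t = 4.3758
R(t) = e^(-4.3758)
R(t) = 0.0126

0.0126


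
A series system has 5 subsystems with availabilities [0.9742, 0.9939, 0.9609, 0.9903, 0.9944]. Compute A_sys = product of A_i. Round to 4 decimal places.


Subsystems: [0.9742, 0.9939, 0.9609, 0.9903, 0.9944]
After subsystem 1 (A=0.9742): product = 0.9742
After subsystem 2 (A=0.9939): product = 0.9683
After subsystem 3 (A=0.9609): product = 0.9304
After subsystem 4 (A=0.9903): product = 0.9214
After subsystem 5 (A=0.9944): product = 0.9162
A_sys = 0.9162

0.9162


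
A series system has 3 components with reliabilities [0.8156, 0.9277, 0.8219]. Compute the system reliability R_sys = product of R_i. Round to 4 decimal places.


Components: [0.8156, 0.9277, 0.8219]
After component 1 (R=0.8156): product = 0.8156
After component 2 (R=0.9277): product = 0.7566
After component 3 (R=0.8219): product = 0.6219
R_sys = 0.6219

0.6219
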